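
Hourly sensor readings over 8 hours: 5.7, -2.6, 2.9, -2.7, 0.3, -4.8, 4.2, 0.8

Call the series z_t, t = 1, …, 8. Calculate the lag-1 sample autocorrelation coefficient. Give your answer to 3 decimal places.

Mean z̄ = (5.7 − 2.6 + 2.9 − 2.7 + 0.3 − 4.8 + 4.2 + 0.8)/8 = 0.4750
Numerator Σ_{t=1}^{7}(z_t−z̄)(z_{t+1}−z̄) = -48.1831
Denominator Σ(z_t−z̄)² = 94.5550
r_1 = -48.1831 / 94.5550 = -0.510

-0.510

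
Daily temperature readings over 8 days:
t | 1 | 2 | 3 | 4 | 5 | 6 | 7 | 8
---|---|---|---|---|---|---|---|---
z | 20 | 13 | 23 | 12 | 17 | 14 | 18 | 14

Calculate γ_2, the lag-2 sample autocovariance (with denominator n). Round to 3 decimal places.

7.496

Mean z̄ = (20 + 13 + 23 + 12 + 17 + 14 + 18 + 14)/8 = 16.3750
Deviations: 3.6250, -3.3750, 6.6250, -4.3750, 0.6250, -2.3750, 1.6250, -2.3750
Σ_{t=1}^{6}(z_t−z̄)(z_{t+2}−z̄) = 59.9688
γ_2 = 59.9688 / 8 = 7.496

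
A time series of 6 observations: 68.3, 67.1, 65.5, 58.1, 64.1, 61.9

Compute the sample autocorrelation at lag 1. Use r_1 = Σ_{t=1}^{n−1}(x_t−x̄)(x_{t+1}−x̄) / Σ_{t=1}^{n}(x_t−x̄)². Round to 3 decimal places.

0.122

Mean x̄ = (68.3 + 67.1 + 65.5 + 58.1 + 64.1 + 61.9)/6 = 64.1667
Deviations from mean: 4.1333, 2.9333, 1.3333, -6.0667, -0.0667, -2.2667
Σ(x_t−x̄)(x_{t+1}−x̄) = (12.1244) + (3.9111) + (-8.0889) + (0.4044) + (0.1511) = 8.5022
Denominator Σ(x_t−x̄)² = 69.4133
r_1 = 8.5022 / 69.4133 = 0.122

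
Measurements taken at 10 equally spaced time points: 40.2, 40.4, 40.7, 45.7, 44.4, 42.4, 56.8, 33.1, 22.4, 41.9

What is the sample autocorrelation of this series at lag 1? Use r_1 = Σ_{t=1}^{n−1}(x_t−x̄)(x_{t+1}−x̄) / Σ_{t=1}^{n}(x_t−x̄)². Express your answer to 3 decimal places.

Mean x̄ = (40.2 + 40.4 + 40.7 + 45.7 + 44.4 + 42.4 + 56.8 + 33.1 + 22.4 + 41.9)/10 = 40.8000
Numerator Σ_{t=1}^{9}(x_t−x̄)(x_{t+1}−x̄) = 47.0300
Denominator Σ(x_t−x̄)² = 695.1200
r_1 = 47.0300 / 695.1200 = 0.068

0.068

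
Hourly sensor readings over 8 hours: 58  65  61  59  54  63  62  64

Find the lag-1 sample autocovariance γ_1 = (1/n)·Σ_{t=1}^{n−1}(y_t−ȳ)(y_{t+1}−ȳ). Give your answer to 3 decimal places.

Mean ȳ = (58 + 65 + 61 + 59 + 54 + 63 + 62 + 64)/8 = 60.7500
Σ_{t=1}^{7}(y_t−ȳ)(y_{t+1}−ȳ) = -7.5625
γ_1 = -7.5625 / 8 = -0.945

-0.945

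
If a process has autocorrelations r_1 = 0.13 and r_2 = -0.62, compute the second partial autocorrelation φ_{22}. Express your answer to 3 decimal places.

-0.648

φ_{22} = (r_2 − r_1²) / (1 − r_1²)
r_1² = (0.13)² = 0.0169
Numerator = -0.62 − 0.0169 = -0.6369; denominator = 1 − 0.0169 = 0.9831
φ_{22} = -0.6369 / 0.9831 = -0.648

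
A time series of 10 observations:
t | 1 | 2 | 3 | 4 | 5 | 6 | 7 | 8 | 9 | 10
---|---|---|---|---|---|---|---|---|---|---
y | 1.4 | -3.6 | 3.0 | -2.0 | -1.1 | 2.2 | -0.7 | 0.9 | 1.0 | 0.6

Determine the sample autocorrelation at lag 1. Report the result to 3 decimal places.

-0.625

Mean ȳ = (1.4 − 3.6 + 3.0 − 2.0 − 1.1 + 2.2 − 0.7 + 0.9 + 1.0 + 0.6)/10 = 0.1700
Numerator Σ_{t=1}^{9}(y_t−ȳ)(y_{t+1}−ȳ) = -22.7079
Denominator Σ(y_t−ȳ)² = 36.3410
r_1 = -22.7079 / 36.3410 = -0.625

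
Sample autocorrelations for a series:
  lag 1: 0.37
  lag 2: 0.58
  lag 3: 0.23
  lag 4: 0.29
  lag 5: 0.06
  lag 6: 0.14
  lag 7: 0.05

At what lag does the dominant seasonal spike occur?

2

The largest autocorrelation is r_2 = 0.58; the remaining lags stay at or below 0.37.
The dominant spike at lag 2 indicates a seasonal period of 2.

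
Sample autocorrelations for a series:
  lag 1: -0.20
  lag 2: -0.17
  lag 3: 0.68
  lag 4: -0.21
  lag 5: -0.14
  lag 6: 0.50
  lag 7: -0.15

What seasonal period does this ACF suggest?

The largest autocorrelation is r_3 = 0.68, with a weaker echo at lag 6 (0.50); the remaining lags stay at or below -0.14.
The dominant spike at lag 3 indicates a seasonal period of 3.

3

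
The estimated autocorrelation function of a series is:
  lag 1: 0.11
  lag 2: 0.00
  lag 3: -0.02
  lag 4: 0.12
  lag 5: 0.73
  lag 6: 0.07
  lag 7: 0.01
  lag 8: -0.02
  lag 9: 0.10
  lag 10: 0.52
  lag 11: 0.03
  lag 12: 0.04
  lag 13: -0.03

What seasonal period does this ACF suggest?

5

The largest autocorrelation is r_5 = 0.73, with a weaker echo at lag 10 (0.52); the remaining lags stay at or below 0.12.
The dominant spike at lag 5 indicates a seasonal period of 5.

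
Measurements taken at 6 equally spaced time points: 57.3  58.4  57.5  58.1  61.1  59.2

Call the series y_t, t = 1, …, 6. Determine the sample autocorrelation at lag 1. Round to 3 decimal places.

0.131

Mean ȳ = (57.3 + 58.4 + 57.5 + 58.1 + 61.1 + 59.2)/6 = 58.6000
Deviations from mean: -1.3000, -0.2000, -1.1000, -0.5000, 2.5000, 0.6000
Numerator Σ_{t=1}^{5}(y_t−ȳ)(y_{t+1}−ȳ) = 1.2800
Denominator Σ(y_t−ȳ)² = 9.8000
r_1 = 1.2800 / 9.8000 = 0.131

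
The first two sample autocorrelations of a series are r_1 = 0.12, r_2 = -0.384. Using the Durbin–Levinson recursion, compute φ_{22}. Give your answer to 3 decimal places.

-0.404

φ_{22} = (r_2 − r_1²) / (1 − r_1²)
r_1² = (0.12)² = 0.0144
Numerator = -0.384 − 0.0144 = -0.3984; denominator = 1 − 0.0144 = 0.9856
φ_{22} = -0.3984 / 0.9856 = -0.404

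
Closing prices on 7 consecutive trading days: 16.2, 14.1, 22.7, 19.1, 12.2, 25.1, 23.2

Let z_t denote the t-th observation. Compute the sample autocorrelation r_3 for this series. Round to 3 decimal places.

Mean z̄ = (16.2 + 14.1 + 22.7 + 19.1 + 12.2 + 25.1 + 23.2)/7 = 18.9429
Numerator Σ_{t=1}^{4}(z_t−z̄)(z_{t+3}−z̄) = 56.0259
Denominator Σ(z_t−z̄)² = 146.6171
r_3 = 56.0259 / 146.6171 = 0.382

0.382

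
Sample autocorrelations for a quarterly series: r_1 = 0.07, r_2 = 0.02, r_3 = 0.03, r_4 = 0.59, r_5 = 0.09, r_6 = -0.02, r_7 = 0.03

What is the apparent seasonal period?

The largest autocorrelation is r_4 = 0.59; the remaining lags stay at or below 0.09.
The dominant spike at lag 4 indicates a seasonal period of 4.

4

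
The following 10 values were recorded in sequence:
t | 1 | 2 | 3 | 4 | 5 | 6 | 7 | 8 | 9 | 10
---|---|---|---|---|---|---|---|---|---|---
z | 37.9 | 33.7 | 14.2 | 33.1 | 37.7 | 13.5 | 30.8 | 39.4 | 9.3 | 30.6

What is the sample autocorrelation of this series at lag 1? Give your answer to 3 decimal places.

-0.396

Mean z̄ = (37.9 + 33.7 + 14.2 + 33.1 + 37.7 + 13.5 + 30.8 + 39.4 + 9.3 + 30.6)/10 = 28.0200
Numerator Σ_{t=1}^{9}(z_t−z̄)(z_{t+1}−z̄) = -454.0244
Denominator Σ(z_t−z̄)² = 1145.5360
r_1 = -454.0244 / 1145.5360 = -0.396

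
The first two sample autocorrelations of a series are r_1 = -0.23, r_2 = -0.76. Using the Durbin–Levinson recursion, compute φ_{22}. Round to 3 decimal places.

φ_{22} = (r_2 − r_1²) / (1 − r_1²)
r_1² = (-0.23)² = 0.0529
Numerator = -0.76 − 0.0529 = -0.8129; denominator = 1 − 0.0529 = 0.9471
φ_{22} = -0.8129 / 0.9471 = -0.858

-0.858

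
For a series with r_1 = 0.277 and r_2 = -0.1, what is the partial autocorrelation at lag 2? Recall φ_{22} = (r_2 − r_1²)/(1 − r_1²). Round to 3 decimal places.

-0.191

φ_{22} = (r_2 − r_1²) / (1 − r_1²)
r_1² = (0.277)² = 0.076729
Numerator = -0.1 − 0.0767 = -0.1767; denominator = 1 − 0.0767 = 0.9233
φ_{22} = -0.1767 / 0.9233 = -0.191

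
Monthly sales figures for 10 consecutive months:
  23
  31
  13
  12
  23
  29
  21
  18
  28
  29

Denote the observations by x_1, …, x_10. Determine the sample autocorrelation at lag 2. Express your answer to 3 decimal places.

Mean x̄ = (23 + 31 + 13 + 12 + 23 + 29 + 21 + 18 + 28 + 29)/10 = 22.7000
Numerator Σ_{t=1}^{8}(x_t−x̄)(x_{t+2}−x̄) = -230.7800
Denominator Σ(x_t−x̄)² = 410.1000
r_2 = -230.7800 / 410.1000 = -0.563

-0.563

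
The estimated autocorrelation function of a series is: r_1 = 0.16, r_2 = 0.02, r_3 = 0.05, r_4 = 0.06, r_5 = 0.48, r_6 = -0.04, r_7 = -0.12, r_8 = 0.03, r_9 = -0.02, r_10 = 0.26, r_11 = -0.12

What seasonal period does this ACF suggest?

5

The largest autocorrelation is r_5 = 0.48, with a weaker echo at lag 10 (0.26); the remaining lags stay at or below 0.16.
The dominant spike at lag 5 indicates a seasonal period of 5.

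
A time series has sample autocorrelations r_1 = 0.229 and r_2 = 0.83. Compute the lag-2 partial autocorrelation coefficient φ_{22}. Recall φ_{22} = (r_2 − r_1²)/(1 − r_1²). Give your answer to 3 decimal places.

0.821

φ_{22} = (r_2 − r_1²) / (1 − r_1²)
r_1² = (0.229)² = 0.052441
Numerator = 0.83 − 0.0524 = 0.7776; denominator = 1 − 0.0524 = 0.9476
φ_{22} = 0.7776 / 0.9476 = 0.821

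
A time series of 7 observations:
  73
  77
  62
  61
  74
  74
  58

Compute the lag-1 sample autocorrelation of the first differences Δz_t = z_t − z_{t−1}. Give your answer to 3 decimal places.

First differences Δz: 4, -15, -1, 13, 0, -16
Mean of differences = -2.5000
Numerator Σ(Δz_t−Δz̄)(Δz_{t+1}−Δz̄) = -71.7500
Denominator Σ(Δz_t−Δz̄)² = 629.5000
r_1(Δz) = -71.7500 / 629.5000 = -0.114

-0.114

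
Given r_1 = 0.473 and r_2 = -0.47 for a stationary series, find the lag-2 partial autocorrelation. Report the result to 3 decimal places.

φ_{22} = (r_2 − r_1²) / (1 − r_1²)
r_1² = (0.473)² = 0.223729
Numerator = -0.47 − 0.2237 = -0.6937; denominator = 1 − 0.2237 = 0.7763
φ_{22} = -0.6937 / 0.7763 = -0.894

-0.894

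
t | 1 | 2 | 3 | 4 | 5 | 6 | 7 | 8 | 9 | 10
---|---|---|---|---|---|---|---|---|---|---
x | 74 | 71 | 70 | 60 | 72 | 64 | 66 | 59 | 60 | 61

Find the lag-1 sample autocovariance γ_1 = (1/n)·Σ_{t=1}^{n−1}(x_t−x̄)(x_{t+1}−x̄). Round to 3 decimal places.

Mean x̄ = (74 + 71 + 70 + 60 + 72 + 64 + 66 + 59 + 60 + 61)/10 = 65.7000
Σ_{t=1}^{9}(x_t−x̄)(x_{t+1}−x̄) = 58.1100
γ_1 = 58.1100 / 10 = 5.811

5.811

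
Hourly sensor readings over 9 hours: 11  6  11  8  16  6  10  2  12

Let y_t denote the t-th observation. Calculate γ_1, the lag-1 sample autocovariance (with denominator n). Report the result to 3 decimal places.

Mean ȳ = (11 + 6 + 11 + 8 + 16 + 6 + 10 + 2 + 12)/9 = 9.1111
Σ_{t=1}^{8}(y_t−ȳ)(y_{t+1}−ȳ) = -72.5679
γ_1 = -72.5679 / 9 = -8.063

-8.063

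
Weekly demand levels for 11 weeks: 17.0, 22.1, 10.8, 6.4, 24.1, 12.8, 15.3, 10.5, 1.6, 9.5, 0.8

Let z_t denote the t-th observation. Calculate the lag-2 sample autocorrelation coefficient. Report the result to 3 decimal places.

0.076

Mean z̄ = (17.0 + 22.1 + 10.8 + 6.4 + 24.1 + 12.8 + 15.3 + 10.5 + 1.6 + 9.5 + 0.8)/11 = 11.9000
Numerator Σ_{t=1}^{9}(z_t−z̄)(z_{t+2}−z̄) = 42.8100
Denominator Σ(z_t−z̄)² = 559.7400
r_2 = 42.8100 / 559.7400 = 0.076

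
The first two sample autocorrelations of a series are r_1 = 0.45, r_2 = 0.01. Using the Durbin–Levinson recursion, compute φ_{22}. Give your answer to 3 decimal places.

φ_{22} = (r_2 − r_1²) / (1 − r_1²)
r_1² = (0.45)² = 0.2025
Numerator = 0.01 − 0.2025 = -0.1925; denominator = 1 − 0.2025 = 0.7975
φ_{22} = -0.1925 / 0.7975 = -0.241

-0.241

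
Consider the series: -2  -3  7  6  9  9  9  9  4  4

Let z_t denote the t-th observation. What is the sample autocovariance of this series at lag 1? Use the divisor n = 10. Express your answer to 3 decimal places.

8.896

Mean z̄ = (-2 − 3 + 7 + 6 + 9 + 9 + 9 + 9 + 4 + 4)/10 = 5.2000
Σ_{t=1}^{9}(z_t−z̄)(z_{t+1}−z̄) = 88.9600
γ_1 = 88.9600 / 10 = 8.896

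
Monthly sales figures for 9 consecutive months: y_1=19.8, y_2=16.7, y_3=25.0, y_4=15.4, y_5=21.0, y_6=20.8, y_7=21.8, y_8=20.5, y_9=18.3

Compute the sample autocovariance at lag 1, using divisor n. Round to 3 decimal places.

-4.563

Mean ȳ = (19.8 + 16.7 + 25.0 + 15.4 + 21.0 + 20.8 + 21.8 + 20.5 + 18.3)/9 = 19.9222
Σ_{t=1}^{8}(y_t−ȳ)(y_{t+1}−ȳ) = -41.0627
γ_1 = -41.0627 / 9 = -4.563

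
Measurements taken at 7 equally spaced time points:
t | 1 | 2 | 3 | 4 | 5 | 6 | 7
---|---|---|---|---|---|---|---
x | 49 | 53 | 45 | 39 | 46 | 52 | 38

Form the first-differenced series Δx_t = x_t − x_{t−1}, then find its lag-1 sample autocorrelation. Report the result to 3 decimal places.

-0.194

First differences Δx: 4, -8, -6, 7, 6, -14
Mean of differences = -1.8333
Numerator Σ(Δx_t−Δx̄)(Δx_{t+1}−Δx̄) = -73.1944
Denominator Σ(Δx_t−Δx̄)² = 376.8333
r_1(Δx) = -73.1944 / 376.8333 = -0.194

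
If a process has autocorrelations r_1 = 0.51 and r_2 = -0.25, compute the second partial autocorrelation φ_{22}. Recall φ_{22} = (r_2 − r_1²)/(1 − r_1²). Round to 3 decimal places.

-0.689

φ_{22} = (r_2 − r_1²) / (1 − r_1²)
r_1² = (0.51)² = 0.2601
Numerator = -0.25 − 0.2601 = -0.5101; denominator = 1 − 0.2601 = 0.7399
φ_{22} = -0.5101 / 0.7399 = -0.689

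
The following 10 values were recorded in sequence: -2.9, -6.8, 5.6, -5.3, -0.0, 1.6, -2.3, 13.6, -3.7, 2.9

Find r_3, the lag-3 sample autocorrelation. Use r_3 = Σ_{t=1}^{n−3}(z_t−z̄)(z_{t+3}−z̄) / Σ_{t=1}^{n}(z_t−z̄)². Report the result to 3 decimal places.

Mean z̄ = (-2.9 − 6.8 + 5.6 − 5.3 − 0.0 + 1.6 − 2.3 + 13.6 − 3.7 + 2.9)/10 = 0.2700
Σ(z_t−z̄)(z_{t+3}−z̄) = (17.6569) + (1.9089) + (7.0889) + (14.3149) + (-3.5991) + (-5.2801) + (-6.7591) = 25.3313
Denominator Σ(z_t−z̄)² = 328.2810
r_3 = 25.3313 / 328.2810 = 0.077

0.077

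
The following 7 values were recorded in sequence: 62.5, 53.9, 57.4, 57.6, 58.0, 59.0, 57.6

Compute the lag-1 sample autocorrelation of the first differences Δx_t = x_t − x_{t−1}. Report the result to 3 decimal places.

-0.314

First differences Δx: -8.6, 3.5, 0.2, 0.4, 1.0, -1.4
Mean of differences = -0.8167
Numerator Σ(Δx_t−Δx̄)(Δx_{t+1}−Δx̄) = -26.8219
Denominator Σ(Δx_t−Δx̄)² = 85.3683
r_1(Δx) = -26.8219 / 85.3683 = -0.314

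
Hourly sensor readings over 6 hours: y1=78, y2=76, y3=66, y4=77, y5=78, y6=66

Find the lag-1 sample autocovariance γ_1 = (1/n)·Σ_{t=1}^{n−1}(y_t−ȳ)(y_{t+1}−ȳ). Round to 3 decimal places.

-8.625

Mean ȳ = (78 + 76 + 66 + 77 + 78 + 66)/6 = 73.5000
Σ_{t=1}^{5}(y_t−ȳ)(y_{t+1}−ȳ) = -51.7500
γ_1 = -51.7500 / 6 = -8.625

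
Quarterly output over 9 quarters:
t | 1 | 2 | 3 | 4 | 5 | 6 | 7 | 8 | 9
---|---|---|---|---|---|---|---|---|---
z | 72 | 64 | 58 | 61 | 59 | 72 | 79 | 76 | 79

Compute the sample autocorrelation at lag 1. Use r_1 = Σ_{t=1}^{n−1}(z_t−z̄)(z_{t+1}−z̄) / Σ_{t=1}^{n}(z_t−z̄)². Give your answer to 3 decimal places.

Mean z̄ = (72 + 64 + 58 + 61 + 59 + 72 + 79 + 76 + 79)/9 = 68.8889
Numerator Σ_{t=1}^{8}(z_t−z̄)(z_{t+1}−z̄) = 346.4321
Denominator Σ(z_t−z̄)² = 576.8889
r_1 = 346.4321 / 576.8889 = 0.601

0.601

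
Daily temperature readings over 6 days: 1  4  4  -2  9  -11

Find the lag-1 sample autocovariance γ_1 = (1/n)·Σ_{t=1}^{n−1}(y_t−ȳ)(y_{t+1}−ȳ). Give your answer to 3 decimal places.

-19.699

Mean ȳ = (1 + 4 + 4 − 2 + 9 − 11)/6 = 0.8333
Deviations: 0.1667, 3.1667, 3.1667, -2.8333, 8.1667, -11.8333
Σ_{t=1}^{5}(y_t−ȳ)(y_{t+1}−ȳ) = -118.1944
γ_1 = -118.1944 / 6 = -19.699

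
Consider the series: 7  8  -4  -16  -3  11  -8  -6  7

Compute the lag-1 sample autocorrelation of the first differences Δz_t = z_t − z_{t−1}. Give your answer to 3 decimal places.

First differences Δz: 1, -12, -12, 13, 14, -19, 2, 13
Mean of differences = 0.0000
Numerator Σ(Δz_t−Δz̄)(Δz_{t+1}−Δz̄) = -120.0000
Denominator Σ(Δz_t−Δz̄)² = 1188.0000
r_1(Δz) = -120.0000 / 1188.0000 = -0.101

-0.101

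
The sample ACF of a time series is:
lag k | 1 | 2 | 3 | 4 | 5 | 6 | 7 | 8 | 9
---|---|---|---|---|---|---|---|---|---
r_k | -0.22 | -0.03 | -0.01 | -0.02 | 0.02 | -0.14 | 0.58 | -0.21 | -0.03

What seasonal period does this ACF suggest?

The largest autocorrelation is r_7 = 0.58; the remaining lags stay at or below 0.02.
The dominant spike at lag 7 indicates a seasonal period of 7.

7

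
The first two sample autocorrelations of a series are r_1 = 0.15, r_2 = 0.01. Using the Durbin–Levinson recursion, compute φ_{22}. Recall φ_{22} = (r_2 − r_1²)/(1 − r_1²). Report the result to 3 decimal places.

-0.013

φ_{22} = (r_2 − r_1²) / (1 − r_1²)
r_1² = (0.15)² = 0.0225
Numerator = 0.01 − 0.0225 = -0.0125; denominator = 1 − 0.0225 = 0.9775
φ_{22} = -0.0125 / 0.9775 = -0.013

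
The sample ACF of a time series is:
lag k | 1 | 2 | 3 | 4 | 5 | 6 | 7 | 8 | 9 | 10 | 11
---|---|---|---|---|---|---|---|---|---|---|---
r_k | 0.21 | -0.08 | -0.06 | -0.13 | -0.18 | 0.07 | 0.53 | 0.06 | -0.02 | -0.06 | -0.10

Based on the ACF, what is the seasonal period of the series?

The largest autocorrelation is r_7 = 0.53; the remaining lags stay at or below 0.21.
The dominant spike at lag 7 indicates a seasonal period of 7.

7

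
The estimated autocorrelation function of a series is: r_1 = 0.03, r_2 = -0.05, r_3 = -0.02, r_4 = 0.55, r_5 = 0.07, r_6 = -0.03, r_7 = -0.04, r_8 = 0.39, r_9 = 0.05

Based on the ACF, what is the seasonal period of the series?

The largest autocorrelation is r_4 = 0.55, with a weaker echo at lag 8 (0.39); the remaining lags stay at or below 0.07.
The dominant spike at lag 4 indicates a seasonal period of 4.

4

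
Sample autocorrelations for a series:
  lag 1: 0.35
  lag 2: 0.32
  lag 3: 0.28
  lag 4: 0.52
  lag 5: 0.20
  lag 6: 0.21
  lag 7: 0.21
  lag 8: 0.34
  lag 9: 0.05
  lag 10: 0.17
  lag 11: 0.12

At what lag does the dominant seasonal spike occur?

The largest autocorrelation is r_4 = 0.52; the remaining lags stay at or below 0.35. The elevated value at lag 1 (0.35), dropping to 0.32 at lag 2, reflects decaying short-term dependence rather than seasonality.
The dominant spike at lag 4 indicates a seasonal period of 4.

4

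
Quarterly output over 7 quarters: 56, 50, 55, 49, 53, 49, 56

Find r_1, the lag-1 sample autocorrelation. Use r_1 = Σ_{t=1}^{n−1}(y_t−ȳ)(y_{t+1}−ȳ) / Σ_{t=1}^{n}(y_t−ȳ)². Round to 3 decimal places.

Mean ȳ = (56 + 50 + 55 + 49 + 53 + 49 + 56)/7 = 52.5714
Deviations from mean: 3.4286, -2.5714, 2.4286, -3.5714, 0.4286, -3.5714, 3.4286
Numerator Σ_{t=1}^{6}(y_t−ȳ)(y_{t+1}−ȳ) = -39.0408
Denominator Σ(y_t−ȳ)² = 61.7143
r_1 = -39.0408 / 61.7143 = -0.633

-0.633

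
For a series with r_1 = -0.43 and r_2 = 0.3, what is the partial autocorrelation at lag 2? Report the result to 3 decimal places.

0.141

φ_{22} = (r_2 − r_1²) / (1 − r_1²)
r_1² = (-0.43)² = 0.1849
Numerator = 0.3 − 0.1849 = 0.1151; denominator = 1 − 0.1849 = 0.8151
φ_{22} = 0.1151 / 0.8151 = 0.141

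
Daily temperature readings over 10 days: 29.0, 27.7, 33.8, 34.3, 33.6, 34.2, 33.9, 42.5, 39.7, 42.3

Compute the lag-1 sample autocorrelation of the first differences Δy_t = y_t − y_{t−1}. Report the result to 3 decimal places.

-0.548

First differences Δy: -1.3, 6.1, 0.5, -0.7, 0.6, -0.3, 8.6, -2.8, 2.6
Mean of differences = 1.4778
Numerator Σ(Δy_t−Δȳ)(Δy_{t+1}−Δȳ) = -59.6872
Denominator Σ(Δy_t−Δȳ)² = 108.9956
r_1(Δy) = -59.6872 / 108.9956 = -0.548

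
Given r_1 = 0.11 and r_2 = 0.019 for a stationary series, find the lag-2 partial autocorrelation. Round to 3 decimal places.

0.007

φ_{22} = (r_2 − r_1²) / (1 − r_1²)
r_1² = (0.11)² = 0.0121
Numerator = 0.019 − 0.0121 = 0.0069; denominator = 1 − 0.0121 = 0.9879
φ_{22} = 0.0069 / 0.9879 = 0.007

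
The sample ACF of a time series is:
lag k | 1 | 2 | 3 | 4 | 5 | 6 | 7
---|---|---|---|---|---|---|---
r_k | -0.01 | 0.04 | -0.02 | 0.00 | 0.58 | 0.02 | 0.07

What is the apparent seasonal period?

The largest autocorrelation is r_5 = 0.58; the remaining lags stay at or below 0.07.
The dominant spike at lag 5 indicates a seasonal period of 5.

5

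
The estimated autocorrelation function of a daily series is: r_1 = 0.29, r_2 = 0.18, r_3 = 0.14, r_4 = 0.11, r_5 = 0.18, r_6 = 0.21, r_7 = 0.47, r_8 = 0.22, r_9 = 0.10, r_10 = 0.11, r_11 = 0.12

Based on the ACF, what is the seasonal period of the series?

7

The largest autocorrelation is r_7 = 0.47; the remaining lags stay at or below 0.29. The elevated value at lag 1 (0.29), dropping to 0.18 at lag 2, reflects decaying short-term dependence rather than seasonality.
The dominant spike at lag 7 indicates a seasonal period of 7.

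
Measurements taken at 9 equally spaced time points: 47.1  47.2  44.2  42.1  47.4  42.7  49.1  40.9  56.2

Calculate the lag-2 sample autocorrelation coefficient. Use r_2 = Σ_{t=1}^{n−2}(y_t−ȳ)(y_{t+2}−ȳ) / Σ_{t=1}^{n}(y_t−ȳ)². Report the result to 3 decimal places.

Mean ȳ = (47.1 + 47.2 + 44.2 + 42.1 + 47.4 + 42.7 + 49.1 + 40.9 + 56.2)/9 = 46.3222
Numerator Σ_{t=1}^{7}(y_t−ȳ)(y_{t+2}−ȳ) = 57.7223
Denominator Σ(y_t−ȳ)² = 172.6756
r_2 = 57.7223 / 172.6756 = 0.334

0.334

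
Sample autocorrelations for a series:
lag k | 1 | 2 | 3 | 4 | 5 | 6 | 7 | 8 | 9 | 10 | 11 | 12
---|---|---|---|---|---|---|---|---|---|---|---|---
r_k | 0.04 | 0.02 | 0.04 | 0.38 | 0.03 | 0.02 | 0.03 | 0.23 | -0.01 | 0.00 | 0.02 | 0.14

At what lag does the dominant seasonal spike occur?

4

The largest autocorrelation is r_4 = 0.38, with a weaker echo at lag 8 (0.23); the remaining lags stay at or below 0.14.
The dominant spike at lag 4 indicates a seasonal period of 4.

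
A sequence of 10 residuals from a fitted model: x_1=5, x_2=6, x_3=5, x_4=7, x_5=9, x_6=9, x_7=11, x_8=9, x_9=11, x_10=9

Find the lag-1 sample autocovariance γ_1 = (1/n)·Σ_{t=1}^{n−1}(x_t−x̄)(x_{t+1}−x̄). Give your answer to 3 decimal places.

Mean x̄ = (5 + 6 + 5 + 7 + 9 + 9 + 11 + 9 + 11 + 9)/10 = 8.1000
Σ_{t=1}^{9}(x_t−x̄)(x_{t+1}−x̄) = 26.6900
γ_1 = 26.6900 / 10 = 2.669

2.669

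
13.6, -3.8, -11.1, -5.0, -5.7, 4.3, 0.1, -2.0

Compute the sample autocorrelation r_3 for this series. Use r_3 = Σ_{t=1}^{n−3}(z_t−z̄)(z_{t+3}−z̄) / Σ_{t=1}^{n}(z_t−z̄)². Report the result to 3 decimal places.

-0.257

Mean z̄ = (13.6 − 3.8 − 11.1 − 5.0 − 5.7 + 4.3 + 0.1 − 2.0)/8 = -1.2000
Deviations from mean: 14.8000, -2.6000, -9.9000, -3.8000, -4.5000, 5.5000, 1.3000, -0.8000
Σ(z_t−z̄)(z_{t+3}−z̄) = (-56.2400) + (11.7000) + (-54.4500) + (-4.9400) + (3.6000) = -100.3300
Denominator Σ(z_t−z̄)² = 391.0800
r_3 = -100.3300 / 391.0800 = -0.257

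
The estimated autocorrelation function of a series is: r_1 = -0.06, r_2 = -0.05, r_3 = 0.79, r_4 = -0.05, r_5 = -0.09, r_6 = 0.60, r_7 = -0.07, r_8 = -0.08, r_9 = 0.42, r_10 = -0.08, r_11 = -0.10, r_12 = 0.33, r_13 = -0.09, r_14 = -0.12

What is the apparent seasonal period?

The largest autocorrelation is r_3 = 0.79, with weaker echoes at lags 6 (0.60), 9 (0.42) and 12 (0.33); the remaining lags stay at or below -0.05.
The dominant spike at lag 3 indicates a seasonal period of 3.

3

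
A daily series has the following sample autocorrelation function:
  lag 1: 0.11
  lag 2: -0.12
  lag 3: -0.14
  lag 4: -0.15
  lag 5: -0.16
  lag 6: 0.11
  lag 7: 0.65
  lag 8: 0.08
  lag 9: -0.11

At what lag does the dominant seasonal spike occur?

The largest autocorrelation is r_7 = 0.65; the remaining lags stay at or below 0.11.
The dominant spike at lag 7 indicates a seasonal period of 7.

7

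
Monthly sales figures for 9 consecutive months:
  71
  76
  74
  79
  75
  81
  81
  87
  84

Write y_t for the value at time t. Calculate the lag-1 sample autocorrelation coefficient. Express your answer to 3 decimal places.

Mean ȳ = (71 + 76 + 74 + 79 + 75 + 81 + 81 + 87 + 84)/9 = 78.6667
Numerator Σ_{t=1}^{8}(y_t−ȳ)(y_{t+1}−ȳ) = 90.8889
Denominator Σ(y_t−ȳ)² = 210.0000
r_1 = 90.8889 / 210.0000 = 0.433

0.433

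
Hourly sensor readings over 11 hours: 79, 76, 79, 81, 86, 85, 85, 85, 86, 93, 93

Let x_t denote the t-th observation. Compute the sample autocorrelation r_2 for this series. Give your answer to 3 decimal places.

Mean x̄ = (79 + 76 + 79 + 81 + 86 + 85 + 85 + 85 + 86 + 93 + 93)/11 = 84.3636
Numerator Σ_{t=1}^{9}(x_t−x̄)(x_{t+2}−x̄) = 68.0992
Denominator Σ(x_t−x̄)² = 294.5455
r_2 = 68.0992 / 294.5455 = 0.231

0.231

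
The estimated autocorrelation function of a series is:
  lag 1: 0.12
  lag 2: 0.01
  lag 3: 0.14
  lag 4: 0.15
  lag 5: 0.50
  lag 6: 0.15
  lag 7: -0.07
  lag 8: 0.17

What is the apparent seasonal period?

The largest autocorrelation is r_5 = 0.50; the remaining lags stay at or below 0.17.
The dominant spike at lag 5 indicates a seasonal period of 5.

5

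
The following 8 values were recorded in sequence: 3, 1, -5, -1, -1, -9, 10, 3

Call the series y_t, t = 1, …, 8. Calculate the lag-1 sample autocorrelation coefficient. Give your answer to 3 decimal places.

-0.204

Mean ȳ = (3 + 1 − 5 − 1 − 1 − 9 + 10 + 3)/8 = 0.1250
Deviations from mean: 2.8750, 0.8750, -5.1250, -1.1250, -1.1250, -9.1250, 9.8750, 2.8750
Σ(y_t−ȳ)(y_{t+1}−ȳ) = (2.5156) + (-4.4844) + (5.7656) + (1.2656) + (10.2656) + (-90.1094) + (28.3906) = -46.3906
Denominator Σ(y_t−ȳ)² = 226.8750
r_1 = -46.3906 / 226.8750 = -0.204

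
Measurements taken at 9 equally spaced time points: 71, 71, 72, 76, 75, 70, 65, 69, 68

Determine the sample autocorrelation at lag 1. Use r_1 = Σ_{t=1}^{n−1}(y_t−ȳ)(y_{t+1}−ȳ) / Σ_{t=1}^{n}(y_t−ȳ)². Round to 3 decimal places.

Mean ȳ = (71 + 71 + 72 + 76 + 75 + 70 + 65 + 69 + 68)/9 = 70.7778
Numerator Σ_{t=1}^{8}(y_t−ȳ)(y_{t+1}−ȳ) = 45.1728
Denominator Σ(y_t−ȳ)² = 91.5556
r_1 = 45.1728 / 91.5556 = 0.493

0.493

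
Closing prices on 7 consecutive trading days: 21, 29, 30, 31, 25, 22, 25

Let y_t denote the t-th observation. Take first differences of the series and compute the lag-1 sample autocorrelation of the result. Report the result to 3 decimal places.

First differences Δy: 8, 1, 1, -6, -3, 3
Mean of differences = 0.6667
Numerator Σ(Δy_t−Δȳ)(Δy_{t+1}−Δȳ) = 16.2222
Denominator Σ(Δy_t−Δȳ)² = 117.3333
r_1(Δy) = 16.2222 / 117.3333 = 0.138

0.138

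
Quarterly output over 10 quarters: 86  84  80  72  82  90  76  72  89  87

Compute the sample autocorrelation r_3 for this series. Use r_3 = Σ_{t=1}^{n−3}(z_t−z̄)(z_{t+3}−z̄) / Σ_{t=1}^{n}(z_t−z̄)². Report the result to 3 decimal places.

0.071

Mean z̄ = (86 + 84 + 80 + 72 + 82 + 90 + 76 + 72 + 89 + 87)/10 = 81.8000
Numerator Σ_{t=1}^{7}(z_t−z̄)(z_{t+3}−z̄) = 28.2800
Denominator Σ(z_t−z̄)² = 397.6000
r_3 = 28.2800 / 397.6000 = 0.071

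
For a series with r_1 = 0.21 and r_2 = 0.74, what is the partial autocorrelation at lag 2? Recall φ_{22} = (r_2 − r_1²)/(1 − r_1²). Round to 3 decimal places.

0.728

φ_{22} = (r_2 − r_1²) / (1 − r_1²)
r_1² = (0.21)² = 0.0441
Numerator = 0.74 − 0.0441 = 0.6959; denominator = 1 − 0.0441 = 0.9559
φ_{22} = 0.6959 / 0.9559 = 0.728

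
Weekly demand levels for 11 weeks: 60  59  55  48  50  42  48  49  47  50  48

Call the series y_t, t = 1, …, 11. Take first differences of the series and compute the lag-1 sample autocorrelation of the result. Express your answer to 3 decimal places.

-0.382

First differences Δy: -1, -4, -7, 2, -8, 6, 1, -2, 3, -2
Mean of differences = -1.2000
Numerator Σ(Δy_t−Δȳ)(Δy_{t+1}−Δȳ) = -66.2400
Denominator Σ(Δy_t−Δȳ)² = 173.6000
r_1(Δy) = -66.2400 / 173.6000 = -0.382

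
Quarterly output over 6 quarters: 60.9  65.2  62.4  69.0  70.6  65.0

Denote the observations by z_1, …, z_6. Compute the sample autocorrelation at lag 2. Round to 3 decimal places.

-0.063

Mean z̄ = (60.9 + 65.2 + 62.4 + 69.0 + 70.6 + 65.0)/6 = 65.5167
Σ(z_t−z̄)(z_{t+2}−z̄) = (14.3886) + (-1.1031) + (-15.8431) + (-1.7997) = -4.3572
Denominator Σ(z_t−z̄)² = 69.3683
r_2 = -4.3572 / 69.3683 = -0.063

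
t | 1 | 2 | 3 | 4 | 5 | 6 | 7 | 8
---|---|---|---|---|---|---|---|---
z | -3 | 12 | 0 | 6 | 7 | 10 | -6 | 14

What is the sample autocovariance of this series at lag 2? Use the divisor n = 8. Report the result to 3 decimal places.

Mean z̄ = (-3 + 12 + 0 + 6 + 7 + 10 − 6 + 14)/8 = 5.0000
Σ_{t=1}^{6}(z_t−z̄)(z_{t+2}−z̄) = 65.0000
γ_2 = 65.0000 / 8 = 8.125

8.125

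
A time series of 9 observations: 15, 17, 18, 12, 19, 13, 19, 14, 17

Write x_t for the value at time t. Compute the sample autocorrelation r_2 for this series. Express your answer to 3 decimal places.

0.556

Mean x̄ = (15 + 17 + 18 + 12 + 19 + 13 + 19 + 14 + 17)/9 = 16.0000
Numerator Σ_{t=1}^{7}(x_t−x̄)(x_{t+2}−x̄) = 30.0000
Denominator Σ(x_t−x̄)² = 54.0000
r_2 = 30.0000 / 54.0000 = 0.556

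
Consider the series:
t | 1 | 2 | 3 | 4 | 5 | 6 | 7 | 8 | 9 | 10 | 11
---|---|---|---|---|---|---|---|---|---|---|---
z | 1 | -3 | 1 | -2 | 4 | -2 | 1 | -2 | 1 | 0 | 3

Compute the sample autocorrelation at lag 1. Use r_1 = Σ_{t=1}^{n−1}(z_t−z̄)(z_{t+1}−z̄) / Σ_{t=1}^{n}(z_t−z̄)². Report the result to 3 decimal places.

Mean z̄ = (1 − 3 + 1 − 2 + 4 − 2 + 1 − 2 + 1 + 0 + 3)/11 = 0.1818
Numerator Σ_{t=1}^{10}(z_t−z̄)(z_{t+1}−z̄) = -29.6694
Denominator Σ(z_t−z̄)² = 49.6364
r_1 = -29.6694 / 49.6364 = -0.598

-0.598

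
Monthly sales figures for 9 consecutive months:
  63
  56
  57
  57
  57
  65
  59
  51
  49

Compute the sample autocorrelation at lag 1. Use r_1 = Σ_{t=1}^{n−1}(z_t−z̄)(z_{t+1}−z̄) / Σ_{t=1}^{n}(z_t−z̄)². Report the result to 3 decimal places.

0.223

Mean z̄ = (63 + 56 + 57 + 57 + 57 + 65 + 59 + 51 + 49)/9 = 57.1111
Numerator Σ_{t=1}^{8}(z_t−z̄)(z_{t+1}−z̄) = 45.6543
Denominator Σ(z_t−z̄)² = 204.8889
r_1 = 45.6543 / 204.8889 = 0.223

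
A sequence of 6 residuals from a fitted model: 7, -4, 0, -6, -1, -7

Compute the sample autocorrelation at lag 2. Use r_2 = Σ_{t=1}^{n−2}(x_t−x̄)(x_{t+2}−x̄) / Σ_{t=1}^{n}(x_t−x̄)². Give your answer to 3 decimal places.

Mean x̄ = (7 − 4 + 0 − 6 − 1 − 7)/6 = -1.8333
Deviations from mean: 8.8333, -2.1667, 1.8333, -4.1667, 0.8333, -5.1667
Σ(x_t−x̄)(x_{t+2}−x̄) = (16.1944) + (9.0278) + (1.5278) + (21.5278) = 48.2778
Denominator Σ(x_t−x̄)² = 130.8333
r_2 = 48.2778 / 130.8333 = 0.369

0.369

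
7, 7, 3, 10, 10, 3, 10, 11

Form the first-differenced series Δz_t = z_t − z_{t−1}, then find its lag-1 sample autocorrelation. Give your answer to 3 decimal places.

-0.445

First differences Δz: 0, -4, 7, 0, -7, 7, 1
Mean of differences = 0.5714
Numerator Σ(Δz_t−Δz̄)(Δz_{t+1}−Δz̄) = -72.0408
Denominator Σ(Δz_t−Δz̄)² = 161.7143
r_1(Δz) = -72.0408 / 161.7143 = -0.445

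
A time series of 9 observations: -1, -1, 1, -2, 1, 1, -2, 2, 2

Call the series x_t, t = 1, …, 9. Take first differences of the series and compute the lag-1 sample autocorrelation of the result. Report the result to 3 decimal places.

First differences Δx: 0, 2, -3, 3, 0, -3, 4, 0
Mean of differences = 0.3750
Numerator Σ(Δx_t−Δx̄)(Δx_{t+1}−Δx̄) = -28.2656
Denominator Σ(Δx_t−Δx̄)² = 45.8750
r_1(Δx) = -28.2656 / 45.8750 = -0.616

-0.616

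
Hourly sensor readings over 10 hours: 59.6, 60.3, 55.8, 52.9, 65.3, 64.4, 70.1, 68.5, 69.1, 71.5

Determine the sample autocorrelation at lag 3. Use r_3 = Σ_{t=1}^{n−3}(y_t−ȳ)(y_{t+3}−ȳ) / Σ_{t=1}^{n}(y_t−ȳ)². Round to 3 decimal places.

Mean ȳ = (59.6 + 60.3 + 55.8 + 52.9 + 65.3 + 64.4 + 70.1 + 68.5 + 69.1 + 71.5)/10 = 63.7500
Numerator Σ_{t=1}^{7}(y_t−ȳ)(y_{t+3}−ȳ) = 25.6675
Denominator Σ(y_t−ȳ)² = 364.4450
r_3 = 25.6675 / 364.4450 = 0.070

0.070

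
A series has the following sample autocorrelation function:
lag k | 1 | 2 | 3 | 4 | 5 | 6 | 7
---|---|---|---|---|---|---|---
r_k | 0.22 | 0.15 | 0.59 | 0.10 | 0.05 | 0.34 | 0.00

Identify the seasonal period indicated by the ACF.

The largest autocorrelation is r_3 = 0.59, with a weaker echo at lag 6 (0.34); the remaining lags stay at or below 0.22. The elevated value at lag 1 (0.22), dropping to 0.15 at lag 2, reflects decaying short-term dependence rather than seasonality.
The dominant spike at lag 3 indicates a seasonal period of 3.

3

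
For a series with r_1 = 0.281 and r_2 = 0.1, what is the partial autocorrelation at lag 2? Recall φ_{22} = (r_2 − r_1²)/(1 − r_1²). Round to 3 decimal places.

φ_{22} = (r_2 − r_1²) / (1 − r_1²)
r_1² = (0.281)² = 0.078961
Numerator = 0.1 − 0.0790 = 0.0210; denominator = 1 − 0.0790 = 0.9210
φ_{22} = 0.0210 / 0.9210 = 0.023

0.023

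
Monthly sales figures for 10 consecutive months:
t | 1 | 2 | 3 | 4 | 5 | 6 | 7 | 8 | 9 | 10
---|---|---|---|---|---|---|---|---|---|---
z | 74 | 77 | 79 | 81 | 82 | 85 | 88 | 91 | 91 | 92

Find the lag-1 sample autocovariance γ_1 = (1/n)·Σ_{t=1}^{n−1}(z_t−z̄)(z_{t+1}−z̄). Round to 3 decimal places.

Mean z̄ = (74 + 77 + 79 + 81 + 82 + 85 + 88 + 91 + 91 + 92)/10 = 84.0000
Σ_{t=1}^{9}(z_t−z̄)(z_{t+1}−z̄) = 261.0000
γ_1 = 261.0000 / 10 = 26.100

26.100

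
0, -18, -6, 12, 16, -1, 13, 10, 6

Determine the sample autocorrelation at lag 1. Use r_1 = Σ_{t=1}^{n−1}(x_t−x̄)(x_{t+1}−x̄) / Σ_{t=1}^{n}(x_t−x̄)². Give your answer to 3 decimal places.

Mean x̄ = (0 − 18 − 6 + 12 + 16 − 1 + 13 + 10 + 6)/9 = 3.5556
Numerator Σ_{t=1}^{8}(x_t−x̄)(x_{t+1}−x̄) = 283.9136
Denominator Σ(x_t−x̄)² = 952.2222
r_1 = 283.9136 / 952.2222 = 0.298

0.298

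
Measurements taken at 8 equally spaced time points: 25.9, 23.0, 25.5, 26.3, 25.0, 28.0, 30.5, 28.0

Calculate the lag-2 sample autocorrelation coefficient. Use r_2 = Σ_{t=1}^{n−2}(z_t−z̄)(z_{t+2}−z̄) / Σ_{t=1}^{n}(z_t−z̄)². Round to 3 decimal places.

-0.034

Mean z̄ = (25.9 + 23.0 + 25.5 + 26.3 + 25.0 + 28.0 + 30.5 + 28.0)/8 = 26.5250
Deviations from mean: -0.6250, -3.5250, -1.0250, -0.2250, -1.5250, 1.4750, 3.9750, 1.4750
Numerator Σ_{t=1}^{6}(z_t−z̄)(z_{t+2}−z̄) = -1.2213
Denominator Σ(z_t−z̄)² = 36.3950
r_2 = -1.2213 / 36.3950 = -0.034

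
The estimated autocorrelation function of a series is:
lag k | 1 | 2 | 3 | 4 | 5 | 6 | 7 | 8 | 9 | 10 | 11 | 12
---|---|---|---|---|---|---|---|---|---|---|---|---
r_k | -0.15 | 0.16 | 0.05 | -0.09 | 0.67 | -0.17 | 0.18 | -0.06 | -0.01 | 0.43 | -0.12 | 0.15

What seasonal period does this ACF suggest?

5

The largest autocorrelation is r_5 = 0.67, with a weaker echo at lag 10 (0.43); the remaining lags stay at or below 0.18.
The dominant spike at lag 5 indicates a seasonal period of 5.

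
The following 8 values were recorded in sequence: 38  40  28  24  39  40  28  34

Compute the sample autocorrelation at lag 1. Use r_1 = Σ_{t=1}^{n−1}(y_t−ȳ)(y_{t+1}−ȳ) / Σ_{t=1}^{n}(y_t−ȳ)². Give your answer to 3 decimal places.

Mean ȳ = (38 + 40 + 28 + 24 + 39 + 40 + 28 + 34)/8 = 33.8750
Σ(y_t−ȳ)(y_{t+1}−ȳ) = (25.2656) + (-35.9844) + (58.0156) + (-50.6094) + (31.3906) + (-35.9844) + (-0.7344) = -8.6406
Denominator Σ(y_t−ȳ)² = 284.8750
r_1 = -8.6406 / 284.8750 = -0.030

-0.030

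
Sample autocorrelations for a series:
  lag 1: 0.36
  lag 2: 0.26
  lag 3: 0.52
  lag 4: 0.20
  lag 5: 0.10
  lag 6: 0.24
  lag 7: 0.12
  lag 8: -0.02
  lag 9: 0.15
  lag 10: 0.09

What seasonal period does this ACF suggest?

The largest autocorrelation is r_3 = 0.52; the remaining lags stay at or below 0.36. The elevated value at lag 1 (0.36), dropping to 0.26 at lag 2, reflects decaying short-term dependence rather than seasonality.
The dominant spike at lag 3 indicates a seasonal period of 3.

3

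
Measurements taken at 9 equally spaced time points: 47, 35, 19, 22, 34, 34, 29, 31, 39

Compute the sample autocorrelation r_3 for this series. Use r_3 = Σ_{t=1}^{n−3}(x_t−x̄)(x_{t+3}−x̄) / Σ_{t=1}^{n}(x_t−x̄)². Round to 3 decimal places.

Mean x̄ = (47 + 35 + 19 + 22 + 34 + 34 + 29 + 31 + 39)/9 = 32.2222
Numerator Σ_{t=1}^{6}(x_t−x̄)(x_{t+3}−x̄) = -126.8148
Denominator Σ(x_t−x̄)² = 569.5556
r_3 = -126.8148 / 569.5556 = -0.223

-0.223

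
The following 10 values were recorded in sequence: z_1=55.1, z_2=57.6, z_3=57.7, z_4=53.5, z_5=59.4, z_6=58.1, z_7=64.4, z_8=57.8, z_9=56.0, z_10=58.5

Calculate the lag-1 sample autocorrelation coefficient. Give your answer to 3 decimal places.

-0.062

Mean z̄ = (55.1 + 57.6 + 57.7 + 53.5 + 59.4 + 58.1 + 64.4 + 57.8 + 56.0 + 58.5)/10 = 57.8100
Numerator Σ_{t=1}^{9}(z_t−z̄)(z_{t+1}−z̄) = -4.7111
Denominator Σ(z_t−z̄)² = 75.7690
r_1 = -4.7111 / 75.7690 = -0.062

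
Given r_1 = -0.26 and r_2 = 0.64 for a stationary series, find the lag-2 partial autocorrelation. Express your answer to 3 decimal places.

φ_{22} = (r_2 − r_1²) / (1 − r_1²)
r_1² = (-0.26)² = 0.0676
Numerator = 0.64 − 0.0676 = 0.5724; denominator = 1 − 0.0676 = 0.9324
φ_{22} = 0.5724 / 0.9324 = 0.614

0.614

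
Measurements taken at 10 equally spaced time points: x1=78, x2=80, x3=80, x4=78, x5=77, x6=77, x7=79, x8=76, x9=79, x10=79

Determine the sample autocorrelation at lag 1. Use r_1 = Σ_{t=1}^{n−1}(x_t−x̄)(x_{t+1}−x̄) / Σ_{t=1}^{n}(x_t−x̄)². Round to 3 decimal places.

Mean x̄ = (78 + 80 + 80 + 78 + 77 + 77 + 79 + 76 + 79 + 79)/10 = 78.3000
Numerator Σ_{t=1}^{9}(x_t−x̄)(x_{t+1}−x̄) = 0.3100
Denominator Σ(x_t−x̄)² = 16.1000
r_1 = 0.3100 / 16.1000 = 0.019

0.019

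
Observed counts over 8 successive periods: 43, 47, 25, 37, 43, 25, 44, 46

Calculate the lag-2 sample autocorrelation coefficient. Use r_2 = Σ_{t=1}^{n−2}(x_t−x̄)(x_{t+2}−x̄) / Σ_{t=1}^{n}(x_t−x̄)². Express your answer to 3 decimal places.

-0.326

Mean x̄ = (43 + 47 + 25 + 37 + 43 + 25 + 44 + 46)/8 = 38.7500
Σ(x_t−x̄)(x_{t+2}−x̄) = (-58.4375) + (-14.4375) + (-58.4375) + (24.0625) + (22.3125) + (-99.6875) = -184.6250
Denominator Σ(x_t−x̄)² = 565.5000
r_2 = -184.6250 / 565.5000 = -0.326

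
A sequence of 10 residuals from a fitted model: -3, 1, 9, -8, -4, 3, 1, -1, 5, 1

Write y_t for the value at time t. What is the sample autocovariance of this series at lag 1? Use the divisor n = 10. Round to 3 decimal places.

-4.656

Mean ȳ = (-3 + 1 + 9 − 8 − 4 + 3 + 1 − 1 + 5 + 1)/10 = 0.4000
Σ_{t=1}^{9}(y_t−ȳ)(y_{t+1}−ȳ) = -46.5600
γ_1 = -46.5600 / 10 = -4.656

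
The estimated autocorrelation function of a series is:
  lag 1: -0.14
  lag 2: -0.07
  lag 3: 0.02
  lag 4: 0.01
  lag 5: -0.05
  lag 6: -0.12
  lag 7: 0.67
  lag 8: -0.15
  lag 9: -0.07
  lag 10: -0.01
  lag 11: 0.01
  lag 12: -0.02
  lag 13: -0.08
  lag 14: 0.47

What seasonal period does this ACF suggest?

7

The largest autocorrelation is r_7 = 0.67, with a weaker echo at lag 14 (0.47); the remaining lags stay at or below 0.02.
The dominant spike at lag 7 indicates a seasonal period of 7.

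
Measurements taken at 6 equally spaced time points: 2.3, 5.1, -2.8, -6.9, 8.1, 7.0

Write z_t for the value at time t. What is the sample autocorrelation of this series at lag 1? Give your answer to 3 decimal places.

Mean z̄ = (2.3 + 5.1 − 2.8 − 6.9 + 8.1 + 7.0)/6 = 2.1333
Σ(z_t−z̄)(z_{t+1}−z̄) = (0.4944) + (-14.6356) + (44.5644) + (-53.8989) + (29.0378) = 5.5622
Denominator Σ(z_t−z̄)² = 174.0533
r_1 = 5.5622 / 174.0533 = 0.032

0.032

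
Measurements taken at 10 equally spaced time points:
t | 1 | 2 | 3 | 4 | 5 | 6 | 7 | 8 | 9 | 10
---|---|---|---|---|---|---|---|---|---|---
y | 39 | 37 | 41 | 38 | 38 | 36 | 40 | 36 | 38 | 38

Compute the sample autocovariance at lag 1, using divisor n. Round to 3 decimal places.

-1.201

Mean ȳ = (39 + 37 + 41 + 38 + 38 + 36 + 40 + 36 + 38 + 38)/10 = 38.1000
Σ_{t=1}^{9}(y_t−ȳ)(y_{t+1}−ȳ) = -12.0100
γ_1 = -12.0100 / 10 = -1.201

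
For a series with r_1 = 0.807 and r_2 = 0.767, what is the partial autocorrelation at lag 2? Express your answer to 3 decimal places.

0.332

φ_{22} = (r_2 − r_1²) / (1 − r_1²)
r_1² = (0.807)² = 0.651249
Numerator = 0.767 − 0.6512 = 0.1158; denominator = 1 − 0.6512 = 0.3488
φ_{22} = 0.1158 / 0.3488 = 0.332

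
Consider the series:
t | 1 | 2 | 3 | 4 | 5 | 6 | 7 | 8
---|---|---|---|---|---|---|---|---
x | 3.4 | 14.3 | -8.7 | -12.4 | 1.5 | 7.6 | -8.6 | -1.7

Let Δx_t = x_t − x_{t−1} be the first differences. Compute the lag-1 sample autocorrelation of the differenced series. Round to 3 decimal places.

-0.300

First differences Δx: 10.9, -23.0, -3.7, 13.9, 6.1, -16.2, 6.9
Mean of differences = -0.7286
Numerator Σ(Δx_t−Δx̄)(Δx_{t+1}−Δx̄) = -360.0551
Denominator Σ(Δx_t−Δx̄)² = 1198.2543
r_1(Δx) = -360.0551 / 1198.2543 = -0.300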